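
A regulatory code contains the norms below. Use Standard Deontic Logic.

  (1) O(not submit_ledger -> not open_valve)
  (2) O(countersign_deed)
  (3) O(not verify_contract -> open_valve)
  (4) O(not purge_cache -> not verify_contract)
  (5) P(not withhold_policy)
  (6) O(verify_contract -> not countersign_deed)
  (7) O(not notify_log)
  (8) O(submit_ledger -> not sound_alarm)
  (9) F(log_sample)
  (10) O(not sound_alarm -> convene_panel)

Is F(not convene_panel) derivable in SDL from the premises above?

Yes

Premise 2 gives O(countersign_deed).
The contrapositive of premise 6 (O(verify_contract -> not countersign_deed)) is O(countersign_deed -> not verify_contract), and O(countersign_deed) is already established, so O(not verify_contract).
With premise 3, O(not verify_contract -> open_valve), the K-axiom yields O(open_valve).
Premise 1, O(not submit_ledger -> not open_valve), contraposes to O(open_valve -> submit_ledger); with O(open_valve) we get O(submit_ledger).
With premise 8, O(submit_ledger -> not sound_alarm), the K-axiom yields O(not sound_alarm).
Applying K to premise 10 (O(not sound_alarm -> convene_panel)) and O(not sound_alarm) yields O(convene_panel).
Premises 4, 5, 7, 9 do not contribute to this derivation.
So O(convene_panel) holds, i.e. F(not convene_panel). The claim follows.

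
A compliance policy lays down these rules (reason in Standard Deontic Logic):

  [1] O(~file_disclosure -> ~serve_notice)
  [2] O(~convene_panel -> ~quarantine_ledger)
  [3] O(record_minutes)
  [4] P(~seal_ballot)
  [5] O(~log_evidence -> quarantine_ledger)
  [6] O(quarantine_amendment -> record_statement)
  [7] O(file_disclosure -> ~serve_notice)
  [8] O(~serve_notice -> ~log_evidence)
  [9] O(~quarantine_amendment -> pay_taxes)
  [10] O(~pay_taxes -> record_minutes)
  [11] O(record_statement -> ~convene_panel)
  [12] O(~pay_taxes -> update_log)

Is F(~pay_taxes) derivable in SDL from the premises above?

Yes

By case analysis on file_disclosure: premise 7 gives O(file_disclosure -> ~serve_notice) and premise 1 gives O(~file_disclosure -> ~serve_notice), so O(~serve_notice) either way.
Premise 8 is O(~serve_notice -> ~log_evidence); since O(~serve_notice), deontic closure gives O(~log_evidence).
With premise 5, O(~log_evidence -> quarantine_ledger), the K-axiom yields O(quarantine_ledger).
Premise 2, O(~convene_panel -> ~quarantine_ledger), contraposes to O(quarantine_ledger -> convene_panel); with O(quarantine_ledger) we get O(convene_panel).
The contrapositive of premise 11 (O(record_statement -> ~convene_panel)) is O(convene_panel -> ~record_statement), and O(convene_panel) is already established, so O(~record_statement).
Premise 6 is O(quarantine_amendment -> record_statement); contrapositively O(~record_statement -> ~quarantine_amendment). Since O(~record_statement) holds, K gives O(~quarantine_amendment).
Premise 9 is O(~quarantine_amendment -> pay_taxes); since O(~quarantine_amendment), deontic closure gives O(pay_taxes).
Premises 3, 4, 10, 12 do not contribute to this derivation.
So O(pay_taxes) holds, i.e. F(~pay_taxes). The claim follows.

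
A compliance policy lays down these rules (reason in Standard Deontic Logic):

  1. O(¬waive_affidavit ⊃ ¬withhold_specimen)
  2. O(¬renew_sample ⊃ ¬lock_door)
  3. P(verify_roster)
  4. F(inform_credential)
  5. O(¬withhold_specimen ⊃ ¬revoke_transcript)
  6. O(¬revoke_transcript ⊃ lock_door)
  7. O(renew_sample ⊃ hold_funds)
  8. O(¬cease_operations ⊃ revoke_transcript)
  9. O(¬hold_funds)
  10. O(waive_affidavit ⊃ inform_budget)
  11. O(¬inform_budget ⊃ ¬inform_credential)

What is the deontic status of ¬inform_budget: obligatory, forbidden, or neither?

Forbidden

Premise 9 gives O(¬hold_funds).
The contrapositive of premise 7 (O(renew_sample ⊃ hold_funds)) is O(¬hold_funds ⊃ ¬renew_sample), and O(¬hold_funds) is already established, so O(¬renew_sample).
From O(¬renew_sample) and premise 2, O(¬renew_sample ⊃ ¬lock_door), we obtain O(¬lock_door).
Premise 6 is O(¬revoke_transcript ⊃ lock_door); contrapositively O(¬lock_door ⊃ revoke_transcript). Since O(¬lock_door) holds, K gives O(revoke_transcript).
The contrapositive of premise 5 (O(¬withhold_specimen ⊃ ¬revoke_transcript)) is O(revoke_transcript ⊃ withhold_specimen), and O(revoke_transcript) is already established, so O(withhold_specimen).
Premise 1, O(¬waive_affidavit ⊃ ¬withhold_specimen), contraposes to O(withhold_specimen ⊃ waive_affidavit); with O(withhold_specimen) we get O(waive_affidavit).
Applying K to premise 10 (O(waive_affidavit ⊃ inform_budget)) and O(waive_affidavit) yields O(inform_budget).
Premises 3, 4, 8, 11 do not contribute to this derivation.
Thus O(inform_budget), which is F(¬inform_budget): ¬inform_budget is forbidden.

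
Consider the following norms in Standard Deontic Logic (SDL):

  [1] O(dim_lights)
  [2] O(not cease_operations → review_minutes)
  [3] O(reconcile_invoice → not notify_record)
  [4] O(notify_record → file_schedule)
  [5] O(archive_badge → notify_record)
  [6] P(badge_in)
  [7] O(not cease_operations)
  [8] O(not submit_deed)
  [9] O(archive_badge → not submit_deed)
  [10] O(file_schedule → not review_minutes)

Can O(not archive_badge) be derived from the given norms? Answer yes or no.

Premise 7 states O(not cease_operations) outright.
Applying K to premise 2 (O(not cease_operations → review_minutes)) and O(not cease_operations) yields O(review_minutes).
Premise 10 is O(file_schedule → not review_minutes); contrapositively O(review_minutes → not file_schedule). Since O(review_minutes) holds, K gives O(not file_schedule).
Premise 4 is O(notify_record → file_schedule); contrapositively O(not file_schedule → not notify_record). Since O(not file_schedule) holds, K gives O(not notify_record).
Premise 5 is O(archive_badge → notify_record); contrapositively O(not notify_record → not archive_badge). Since O(not notify_record) holds, K gives O(not archive_badge).
Premises 1, 3, 6, 8, 9 do not contribute to this derivation.
So O(not archive_badge) follows.

Yes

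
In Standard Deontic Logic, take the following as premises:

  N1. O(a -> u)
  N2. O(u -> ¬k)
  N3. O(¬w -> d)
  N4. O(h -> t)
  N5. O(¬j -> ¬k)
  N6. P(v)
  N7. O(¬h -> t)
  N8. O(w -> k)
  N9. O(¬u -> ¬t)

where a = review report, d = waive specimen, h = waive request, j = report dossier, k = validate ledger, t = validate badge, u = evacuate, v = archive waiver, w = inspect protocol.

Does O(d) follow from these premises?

Yes

By case analysis on ¬h: premise 7 gives O(¬h -> t) and premise 4 gives O(h -> t), so O(t) either way.
Premise 9, O(¬u -> ¬t), contraposes to O(t -> u); with O(t) we get O(u).
With premise 2, O(u -> ¬k), the K-axiom yields O(¬k).
Premise 8, O(w -> k), contraposes to O(¬k -> ¬w); with O(¬k) we get O(¬w).
Premise 3 is O(¬w -> d); since O(¬w), deontic closure gives O(d).
Premises 1, 5, 6 do not contribute to this derivation.
So O(d) follows.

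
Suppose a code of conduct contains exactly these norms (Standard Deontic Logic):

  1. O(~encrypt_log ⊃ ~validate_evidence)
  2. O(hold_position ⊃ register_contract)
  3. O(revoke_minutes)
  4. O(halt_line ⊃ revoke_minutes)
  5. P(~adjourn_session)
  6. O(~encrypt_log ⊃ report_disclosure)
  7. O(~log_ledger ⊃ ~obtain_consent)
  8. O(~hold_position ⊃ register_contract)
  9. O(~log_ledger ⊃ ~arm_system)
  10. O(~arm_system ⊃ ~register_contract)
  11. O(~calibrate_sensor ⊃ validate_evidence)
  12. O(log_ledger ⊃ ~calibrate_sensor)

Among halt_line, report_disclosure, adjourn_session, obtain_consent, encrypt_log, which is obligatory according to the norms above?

Premises 2 and 8 cover both cases: O(hold_position ⊃ register_contract) and O(~hold_position ⊃ register_contract). Since hold_position ∨ ~hold_position is a tautology, O(register_contract) follows.
The contrapositive of premise 10 (O(~arm_system ⊃ ~register_contract)) is O(register_contract ⊃ arm_system), and O(register_contract) is already established, so O(arm_system).
Premise 9, O(~log_ledger ⊃ ~arm_system), contraposes to O(arm_system ⊃ log_ledger); with O(arm_system) we get O(log_ledger).
With premise 12, O(log_ledger ⊃ ~calibrate_sensor), the K-axiom yields O(~calibrate_sensor).
Premise 11 is O(~calibrate_sensor ⊃ validate_evidence); since O(~calibrate_sensor), deontic closure gives O(validate_evidence).
The contrapositive of premise 1 (O(~encrypt_log ⊃ ~validate_evidence)) is O(validate_evidence ⊃ encrypt_log), and O(validate_evidence) is already established, so O(encrypt_log).
So O(encrypt_log) holds — encrypt_log is obligatory. None of the other listed options is made obligatory by any chain of premises.

encrypt_log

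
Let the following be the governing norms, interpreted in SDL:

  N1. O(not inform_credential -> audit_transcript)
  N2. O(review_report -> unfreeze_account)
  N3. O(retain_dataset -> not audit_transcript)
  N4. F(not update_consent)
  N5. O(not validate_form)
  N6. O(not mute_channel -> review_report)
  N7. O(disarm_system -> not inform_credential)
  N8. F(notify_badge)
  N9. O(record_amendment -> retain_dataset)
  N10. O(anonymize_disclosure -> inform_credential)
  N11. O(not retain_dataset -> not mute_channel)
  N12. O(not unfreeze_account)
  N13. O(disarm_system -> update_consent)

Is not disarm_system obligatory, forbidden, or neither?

Premise 12 gives O(not unfreeze_account).
Premise 2, O(review_report -> unfreeze_account), contraposes to O(not unfreeze_account -> not review_report); with O(not unfreeze_account) we get O(not review_report).
Premise 6, O(not mute_channel -> review_report), contraposes to O(not review_report -> mute_channel); with O(not review_report) we get O(mute_channel).
Premise 11 is O(not retain_dataset -> not mute_channel); contrapositively O(mute_channel -> retain_dataset). Since O(mute_channel) holds, K gives O(retain_dataset).
Applying K to premise 3 (O(retain_dataset -> not audit_transcript)) and O(retain_dataset) yields O(not audit_transcript).
Premise 1, O(not inform_credential -> audit_transcript), contraposes to O(not audit_transcript -> inform_credential); with O(not audit_transcript) we get O(inform_credential).
Premise 7 is O(disarm_system -> not inform_credential); contrapositively O(inform_credential -> not disarm_system). Since O(inform_credential) holds, K gives O(not disarm_system).
Premises 4, 5, 8, 9, 10, 13 do not contribute to this derivation.
Hence not disarm_system is obligatory.

Obligatory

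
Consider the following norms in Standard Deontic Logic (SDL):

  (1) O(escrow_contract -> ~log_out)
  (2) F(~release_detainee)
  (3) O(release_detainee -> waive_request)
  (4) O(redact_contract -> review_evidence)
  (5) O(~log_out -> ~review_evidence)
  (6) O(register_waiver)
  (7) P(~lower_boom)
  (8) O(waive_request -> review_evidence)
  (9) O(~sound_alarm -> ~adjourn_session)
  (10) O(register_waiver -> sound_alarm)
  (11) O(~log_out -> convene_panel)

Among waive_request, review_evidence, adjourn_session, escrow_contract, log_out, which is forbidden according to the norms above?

Premise 2, F(~release_detainee), is equivalent to O(release_detainee).
Applying K to premise 3 (O(release_detainee -> waive_request)) and O(release_detainee) yields O(waive_request).
From O(waive_request) and premise 8, O(waive_request -> review_evidence), we obtain O(review_evidence).
Premise 5 is O(~log_out -> ~review_evidence); contrapositively O(review_evidence -> log_out). Since O(review_evidence) holds, K gives O(log_out).
The contrapositive of premise 1 (O(escrow_contract -> ~log_out)) is O(log_out -> ~escrow_contract), and O(log_out) is already established, so O(~escrow_contract).
So O(~escrow_contract) holds, i.e. escrow_contract is forbidden. None of the other listed options is forbidden under the premises.

escrow_contract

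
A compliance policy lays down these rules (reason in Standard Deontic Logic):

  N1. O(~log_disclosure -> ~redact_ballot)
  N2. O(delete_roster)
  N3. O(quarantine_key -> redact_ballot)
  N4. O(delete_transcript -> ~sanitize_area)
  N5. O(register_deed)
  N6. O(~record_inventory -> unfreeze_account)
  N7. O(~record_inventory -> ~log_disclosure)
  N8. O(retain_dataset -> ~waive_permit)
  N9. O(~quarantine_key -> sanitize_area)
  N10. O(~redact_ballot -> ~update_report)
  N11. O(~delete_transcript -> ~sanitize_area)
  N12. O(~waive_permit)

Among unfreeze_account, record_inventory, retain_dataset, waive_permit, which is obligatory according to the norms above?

record_inventory

By case analysis on delete_transcript: premise 4 gives O(delete_transcript -> ~sanitize_area) and premise 11 gives O(~delete_transcript -> ~sanitize_area), so O(~sanitize_area) either way.
Premise 9, O(~quarantine_key -> sanitize_area), contraposes to O(~sanitize_area -> quarantine_key); with O(~sanitize_area) we get O(quarantine_key).
Premise 3 is O(quarantine_key -> redact_ballot); since O(quarantine_key), deontic closure gives O(redact_ballot).
Premise 1 is O(~log_disclosure -> ~redact_ballot); contrapositively O(redact_ballot -> log_disclosure). Since O(redact_ballot) holds, K gives O(log_disclosure).
Premise 7, O(~record_inventory -> ~log_disclosure), contraposes to O(log_disclosure -> record_inventory); with O(log_disclosure) we get O(record_inventory).
So O(record_inventory) holds — record_inventory is obligatory. None of the other listed options is made obligatory by any chain of premises.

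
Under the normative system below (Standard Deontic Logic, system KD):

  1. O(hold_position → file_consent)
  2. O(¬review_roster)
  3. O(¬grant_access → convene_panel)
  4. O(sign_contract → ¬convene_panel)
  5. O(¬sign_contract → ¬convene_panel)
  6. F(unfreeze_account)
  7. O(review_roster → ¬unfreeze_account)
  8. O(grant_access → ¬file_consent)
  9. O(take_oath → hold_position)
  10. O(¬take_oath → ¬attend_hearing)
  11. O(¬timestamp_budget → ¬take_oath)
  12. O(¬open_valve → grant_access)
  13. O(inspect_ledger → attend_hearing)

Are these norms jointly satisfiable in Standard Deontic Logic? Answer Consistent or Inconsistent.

Consistent

Premise 7 is O(review_roster → ¬unfreeze_account); even if O(¬unfreeze_account) held, inferring O(review_roster) would be affirming the consequent — invalid.
So O(review_roster) is not derivable, and the apparent clash with O(¬review_roster) does not arise.
A world satisfying every obligation exists (e.g. attend_hearing=false, convene_panel=false, file_consent=false, grant_access=true, hold_position=false, inspect_ledger=false, open_valve=false, review_roster=false, sign_contract=false, take_oath=false, timestamp_budget=false, unfreeze_account=false); no atom is both obligatory and forbidden, so the set is consistent.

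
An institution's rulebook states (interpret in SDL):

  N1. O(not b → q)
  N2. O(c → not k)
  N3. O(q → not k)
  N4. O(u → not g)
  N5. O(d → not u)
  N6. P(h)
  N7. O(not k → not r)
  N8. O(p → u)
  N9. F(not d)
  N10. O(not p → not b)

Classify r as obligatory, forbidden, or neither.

Forbidden

F(not d) at premise 9 means O(d).
Premise 5 is O(d → not u); since O(d), deontic closure gives O(not u).
Premise 8, O(p → u), contraposes to O(not u → not p); with O(not u) we get O(not p).
From O(not p) and premise 10, O(not p → not b), we obtain O(not b).
Applying K to premise 1 (O(not b → q)) and O(not b) yields O(q).
Applying K to premise 3 (O(q → not k)) and O(q) yields O(not k).
From O(not k) and premise 7, O(not k → not r), we obtain O(not r).
Premises 2, 4, 6 do not contribute to this derivation.
Thus O(not r), which is F(r): r is forbidden.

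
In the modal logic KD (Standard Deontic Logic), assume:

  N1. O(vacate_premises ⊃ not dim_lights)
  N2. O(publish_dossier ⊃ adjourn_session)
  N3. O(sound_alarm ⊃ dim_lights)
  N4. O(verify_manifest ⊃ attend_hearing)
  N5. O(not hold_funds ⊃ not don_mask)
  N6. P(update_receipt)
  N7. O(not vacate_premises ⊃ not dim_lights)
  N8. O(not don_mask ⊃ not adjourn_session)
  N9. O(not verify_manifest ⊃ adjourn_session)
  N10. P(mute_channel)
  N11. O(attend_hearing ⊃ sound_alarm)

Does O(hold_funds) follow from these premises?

Premises 1 and 7 are O(vacate_premises ⊃ not dim_lights) and O(not vacate_premises ⊃ not dim_lights); every ideal world satisfies vacate_premises or not vacate_premises, so in either case not dim_lights holds — hence O(not dim_lights).
Premise 3 is O(sound_alarm ⊃ dim_lights); contrapositively O(not dim_lights ⊃ not sound_alarm). Since O(not dim_lights) holds, K gives O(not sound_alarm).
Premise 11, O(attend_hearing ⊃ sound_alarm), contraposes to O(not sound_alarm ⊃ not attend_hearing); with O(not sound_alarm) we get O(not attend_hearing).
The contrapositive of premise 4 (O(verify_manifest ⊃ attend_hearing)) is O(not attend_hearing ⊃ not verify_manifest), and O(not attend_hearing) is already established, so O(not verify_manifest).
Premise 9 is O(not verify_manifest ⊃ adjourn_session); since O(not verify_manifest), deontic closure gives O(adjourn_session).
The contrapositive of premise 8 (O(not don_mask ⊃ not adjourn_session)) is O(adjourn_session ⊃ don_mask), and O(adjourn_session) is already established, so O(don_mask).
Premise 5, O(not hold_funds ⊃ not don_mask), contraposes to O(don_mask ⊃ hold_funds); with O(don_mask) we get O(hold_funds).
Premises 2, 6, 10 do not contribute to this derivation.
So O(hold_funds) follows.

Yes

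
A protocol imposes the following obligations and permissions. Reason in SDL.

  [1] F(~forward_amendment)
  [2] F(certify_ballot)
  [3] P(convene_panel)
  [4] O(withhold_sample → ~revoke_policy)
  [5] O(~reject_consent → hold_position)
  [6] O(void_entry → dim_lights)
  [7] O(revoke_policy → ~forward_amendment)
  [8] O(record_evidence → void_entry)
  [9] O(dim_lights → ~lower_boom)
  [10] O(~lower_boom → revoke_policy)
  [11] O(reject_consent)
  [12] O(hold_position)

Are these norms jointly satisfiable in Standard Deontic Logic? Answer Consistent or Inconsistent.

Premise 5 is O(~reject_consent → hold_position); even if O(hold_position) held, inferring O(~reject_consent) would be affirming the consequent — invalid.
So O(~reject_consent) is not derivable, and the apparent clash with O(reject_consent) does not arise.
A world satisfying every obligation exists (e.g. certify_ballot=false, convene_panel=false, dim_lights=false, forward_amendment=true, hold_position=true, lower_boom=true, record_evidence=false, reject_consent=true, revoke_policy=false, void_entry=false, withhold_sample=false); no atom is both obligatory and forbidden, so the set is consistent.

Consistent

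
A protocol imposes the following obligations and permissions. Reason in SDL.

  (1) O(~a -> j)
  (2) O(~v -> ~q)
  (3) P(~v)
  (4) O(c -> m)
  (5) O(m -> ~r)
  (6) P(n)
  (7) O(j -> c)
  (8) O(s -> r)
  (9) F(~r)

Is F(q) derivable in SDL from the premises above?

No

Premise 2 is O(~v -> ~q), but O(~v) is not derivable from the premises (the permission P(~v) asserts only ~O(v), not O(~v)), so it does not yield O(~q).
No other premise forces O(~q). An ideal world satisfying every premise can still have q true, so F(q) is not derivable.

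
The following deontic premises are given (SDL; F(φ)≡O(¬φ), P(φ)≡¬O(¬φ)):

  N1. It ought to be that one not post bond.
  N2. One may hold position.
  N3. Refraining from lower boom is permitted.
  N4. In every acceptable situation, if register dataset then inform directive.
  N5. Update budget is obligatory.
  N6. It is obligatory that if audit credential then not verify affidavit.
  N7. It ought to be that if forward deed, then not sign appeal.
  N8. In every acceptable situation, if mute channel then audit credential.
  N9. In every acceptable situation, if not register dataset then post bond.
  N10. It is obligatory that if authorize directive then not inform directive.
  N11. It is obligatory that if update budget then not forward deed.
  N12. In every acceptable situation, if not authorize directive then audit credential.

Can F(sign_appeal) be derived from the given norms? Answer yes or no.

No

Premise 7 is O(forward_deed → ¬sign_appeal), but O(forward_deed) is not derivable from the premises, so it does not yield O(¬sign_appeal).
No other premise forces O(¬sign_appeal). An ideal world satisfying every premise can still have sign_appeal true, so F(sign_appeal) is not derivable.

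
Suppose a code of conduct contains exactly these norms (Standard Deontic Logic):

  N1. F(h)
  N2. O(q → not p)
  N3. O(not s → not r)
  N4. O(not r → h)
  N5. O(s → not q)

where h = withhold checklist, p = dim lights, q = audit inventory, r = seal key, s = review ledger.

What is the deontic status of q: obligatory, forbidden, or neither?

Premise 1, F(h), is equivalent to O(not h).
The contrapositive of premise 4 (O(not r → h)) is O(not h → r), and O(not h) is already established, so O(r).
The contrapositive of premise 3 (O(not s → not r)) is O(r → s), and O(r) is already established, so O(s).
Applying K to premise 5 (O(s → not q)) and O(s) yields O(not q).
Premise 2 does not contribute to this derivation.
Thus O(not q), which is F(q): q is forbidden.

Forbidden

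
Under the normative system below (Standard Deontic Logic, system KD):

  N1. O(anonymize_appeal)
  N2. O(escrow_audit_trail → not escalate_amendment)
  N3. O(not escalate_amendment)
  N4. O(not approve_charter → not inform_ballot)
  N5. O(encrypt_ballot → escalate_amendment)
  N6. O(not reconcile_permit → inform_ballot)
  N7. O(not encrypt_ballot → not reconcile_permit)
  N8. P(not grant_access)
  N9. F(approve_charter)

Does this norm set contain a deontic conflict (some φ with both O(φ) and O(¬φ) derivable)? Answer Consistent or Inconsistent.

Inconsistent

Premise 3 states O(not escalate_amendment) outright.
Premise 5 is O(encrypt_ballot → escalate_amendment); contrapositively O(not escalate_amendment → not encrypt_ballot). Since O(not escalate_amendment) holds, K gives O(not encrypt_ballot).
From O(not encrypt_ballot) and premise 7, O(not encrypt_ballot → not reconcile_permit), we obtain O(not reconcile_permit).
Premise 6 is O(not reconcile_permit → inform_ballot); since O(not reconcile_permit), deontic closure gives O(inform_ballot).
Premise 4, O(not approve_charter → not inform_ballot), contraposes to O(inform_ballot → approve_charter); with O(inform_ballot) we get O(approve_charter).
But premise 9, F(approve_charter), means O(not approve_charter).
We now have both O(approve_charter) and O(not approve_charter) — approve_charter is simultaneously obligatory and forbidden, violating the D-axiom.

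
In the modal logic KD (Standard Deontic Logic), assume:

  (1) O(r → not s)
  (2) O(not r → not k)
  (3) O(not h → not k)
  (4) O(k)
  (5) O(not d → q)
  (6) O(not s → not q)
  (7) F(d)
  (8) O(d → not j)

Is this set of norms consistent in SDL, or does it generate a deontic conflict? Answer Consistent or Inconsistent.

Inconsistent

Premise 7, F(d), is equivalent to O(not d).
Applying K to premise 5 (O(not d → q)) and O(not d) yields O(q).
Premise 6 is O(not s → not q); contrapositively O(q → s). Since O(q) holds, K gives O(s).
Premise 1 is O(r → not s); contrapositively O(s → not r). Since O(s) holds, K gives O(not r).
Premise 2 is O(not r → not k); since O(not r), deontic closure gives O(not k).
Yet premise 4 states O(k).
We now have both O(not k) and O(k) — k is simultaneously obligatory and forbidden, violating the D-axiom.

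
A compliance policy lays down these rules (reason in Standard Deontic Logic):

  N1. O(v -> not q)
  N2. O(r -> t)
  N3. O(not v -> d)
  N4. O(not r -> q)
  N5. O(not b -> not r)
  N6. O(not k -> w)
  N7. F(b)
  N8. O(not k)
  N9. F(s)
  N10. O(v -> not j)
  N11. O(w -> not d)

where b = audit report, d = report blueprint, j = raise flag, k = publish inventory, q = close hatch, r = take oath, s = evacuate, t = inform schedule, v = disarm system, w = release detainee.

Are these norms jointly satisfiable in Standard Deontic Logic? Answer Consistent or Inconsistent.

Inconsistent

F(b) at premise 7 means O(not b).
Applying K to premise 5 (O(not b -> not r)) and O(not b) yields O(not r).
Premise 4 is O(not r -> q); since O(not r), deontic closure gives O(q).
Premise 1 is O(v -> not q); contrapositively O(q -> not v). Since O(q) holds, K gives O(not v).
Applying K to premise 3 (O(not v -> d)) and O(not v) yields O(d).
The contrapositive of premise 11 (O(w -> not d)) is O(d -> not w), and O(d) is already established, so O(not w).
Premise 6, O(not k -> w), contraposes to O(not w -> k); with O(not w) we get O(k).
Yet premise 8 states O(not k).
We now have both O(k) and O(not k) — k is simultaneously obligatory and forbidden, violating the D-axiom.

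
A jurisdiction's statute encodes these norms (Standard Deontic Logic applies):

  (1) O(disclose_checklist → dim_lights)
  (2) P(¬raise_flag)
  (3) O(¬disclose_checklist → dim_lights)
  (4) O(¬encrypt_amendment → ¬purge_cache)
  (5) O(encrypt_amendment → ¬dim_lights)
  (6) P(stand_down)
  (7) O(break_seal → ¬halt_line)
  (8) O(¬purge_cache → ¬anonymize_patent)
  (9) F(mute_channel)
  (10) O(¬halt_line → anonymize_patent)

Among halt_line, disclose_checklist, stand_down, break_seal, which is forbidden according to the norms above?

By case analysis on disclose_checklist: premise 1 gives O(disclose_checklist → dim_lights) and premise 3 gives O(¬disclose_checklist → dim_lights), so O(dim_lights) either way.
The contrapositive of premise 5 (O(encrypt_amendment → ¬dim_lights)) is O(dim_lights → ¬encrypt_amendment), and O(dim_lights) is already established, so O(¬encrypt_amendment).
Applying K to premise 4 (O(¬encrypt_amendment → ¬purge_cache)) and O(¬encrypt_amendment) yields O(¬purge_cache).
With premise 8, O(¬purge_cache → ¬anonymize_patent), the K-axiom yields O(¬anonymize_patent).
The contrapositive of premise 10 (O(¬halt_line → anonymize_patent)) is O(¬anonymize_patent → halt_line), and O(¬anonymize_patent) is already established, so O(halt_line).
The contrapositive of premise 7 (O(break_seal → ¬halt_line)) is O(halt_line → ¬break_seal), and O(halt_line) is already established, so O(¬break_seal).
So O(¬break_seal) holds, i.e. break_seal is forbidden. None of the other listed options is forbidden under the premises.

break_seal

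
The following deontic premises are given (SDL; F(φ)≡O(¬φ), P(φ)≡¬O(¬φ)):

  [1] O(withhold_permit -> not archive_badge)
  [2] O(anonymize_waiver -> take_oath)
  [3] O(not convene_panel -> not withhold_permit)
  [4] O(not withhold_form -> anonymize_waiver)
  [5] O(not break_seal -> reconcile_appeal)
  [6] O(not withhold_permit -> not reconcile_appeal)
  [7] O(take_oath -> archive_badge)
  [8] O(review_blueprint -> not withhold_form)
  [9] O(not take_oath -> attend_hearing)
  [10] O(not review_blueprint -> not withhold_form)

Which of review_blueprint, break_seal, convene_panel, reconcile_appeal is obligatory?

break_seal

Premises 10 and 8 cover both cases: O(not review_blueprint -> not withhold_form) and O(review_blueprint -> not withhold_form). Since not review_blueprint ∨ review_blueprint is a tautology, O(not withhold_form) follows.
With premise 4, O(not withhold_form -> anonymize_waiver), the K-axiom yields O(anonymize_waiver).
Premise 2 is O(anonymize_waiver -> take_oath); since O(anonymize_waiver), deontic closure gives O(take_oath).
With premise 7, O(take_oath -> archive_badge), the K-axiom yields O(archive_badge).
Premise 1 is O(withhold_permit -> not archive_badge); contrapositively O(archive_badge -> not withhold_permit). Since O(archive_badge) holds, K gives O(not withhold_permit).
From O(not withhold_permit) and premise 6, O(not withhold_permit -> not reconcile_appeal), we obtain O(not reconcile_appeal).
Premise 5 is O(not break_seal -> reconcile_appeal); contrapositively O(not reconcile_appeal -> break_seal). Since O(not reconcile_appeal) holds, K gives O(break_seal).
So O(break_seal) holds — break_seal is obligatory. None of the other listed options is made obligatory by any chain of premises.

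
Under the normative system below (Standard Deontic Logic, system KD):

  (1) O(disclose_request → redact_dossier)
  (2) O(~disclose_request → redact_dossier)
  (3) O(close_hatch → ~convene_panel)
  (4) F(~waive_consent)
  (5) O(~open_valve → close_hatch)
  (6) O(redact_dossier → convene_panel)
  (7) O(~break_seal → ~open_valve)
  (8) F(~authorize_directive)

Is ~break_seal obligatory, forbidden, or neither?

By case analysis on disclose_request: premise 1 gives O(disclose_request → redact_dossier) and premise 2 gives O(~disclose_request → redact_dossier), so O(redact_dossier) either way.
Applying K to premise 6 (O(redact_dossier → convene_panel)) and O(redact_dossier) yields O(convene_panel).
Premise 3 is O(close_hatch → ~convene_panel); contrapositively O(convene_panel → ~close_hatch). Since O(convene_panel) holds, K gives O(~close_hatch).
The contrapositive of premise 5 (O(~open_valve → close_hatch)) is O(~close_hatch → open_valve), and O(~close_hatch) is already established, so O(open_valve).
Premise 7, O(~break_seal → ~open_valve), contraposes to O(open_valve → break_seal); with O(open_valve) we get O(break_seal).
Premises 4, 8 do not contribute to this derivation.
Thus O(break_seal), which is F(~break_seal): ~break_seal is forbidden.

Forbidden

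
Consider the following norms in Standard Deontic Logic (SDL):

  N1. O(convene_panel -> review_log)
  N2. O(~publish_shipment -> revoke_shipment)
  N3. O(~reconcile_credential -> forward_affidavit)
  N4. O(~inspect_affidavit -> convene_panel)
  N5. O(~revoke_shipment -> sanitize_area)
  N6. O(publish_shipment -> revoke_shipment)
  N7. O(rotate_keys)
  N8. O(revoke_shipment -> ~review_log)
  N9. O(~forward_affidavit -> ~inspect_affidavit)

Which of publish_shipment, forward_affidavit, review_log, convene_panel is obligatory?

forward_affidavit

Premises 6 and 2 are O(publish_shipment -> revoke_shipment) and O(~publish_shipment -> revoke_shipment); every ideal world satisfies publish_shipment or ~publish_shipment, so in either case revoke_shipment holds — hence O(revoke_shipment).
With premise 8, O(revoke_shipment -> ~review_log), the K-axiom yields O(~review_log).
Premise 1, O(convene_panel -> review_log), contraposes to O(~review_log -> ~convene_panel); with O(~review_log) we get O(~convene_panel).
Premise 4, O(~inspect_affidavit -> convene_panel), contraposes to O(~convene_panel -> inspect_affidavit); with O(~convene_panel) we get O(inspect_affidavit).
Premise 9, O(~forward_affidavit -> ~inspect_affidavit), contraposes to O(inspect_affidavit -> forward_affidavit); with O(inspect_affidavit) we get O(forward_affidavit).
So O(forward_affidavit) holds — forward_affidavit is obligatory. None of the other listed options is made obligatory by any chain of premises.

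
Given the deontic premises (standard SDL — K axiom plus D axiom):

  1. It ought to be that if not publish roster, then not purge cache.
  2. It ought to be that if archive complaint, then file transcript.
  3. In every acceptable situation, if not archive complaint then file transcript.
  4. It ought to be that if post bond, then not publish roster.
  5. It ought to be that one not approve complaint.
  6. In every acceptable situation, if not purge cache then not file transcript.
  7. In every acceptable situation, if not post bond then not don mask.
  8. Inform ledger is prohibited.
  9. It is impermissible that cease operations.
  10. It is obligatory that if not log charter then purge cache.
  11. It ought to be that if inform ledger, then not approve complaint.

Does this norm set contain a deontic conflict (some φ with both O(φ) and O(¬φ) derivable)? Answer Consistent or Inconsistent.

Premise 11 is O(inform_ledger → ¬approve_complaint); even if O(¬approve_complaint) held, inferring O(inform_ledger) would be affirming the consequent — invalid.
So O(inform_ledger) is not derivable, and the apparent clash with O(¬inform_ledger) does not arise.
A world satisfying every obligation exists (e.g. approve_complaint=false, archive_complaint=false, cease_operations=false, don_mask=false, file_transcript=true, inform_ledger=false, log_charter=false, post_bond=false, publish_roster=true, purge_cache=true); no atom is both obligatory and forbidden, so the set is consistent.

Consistent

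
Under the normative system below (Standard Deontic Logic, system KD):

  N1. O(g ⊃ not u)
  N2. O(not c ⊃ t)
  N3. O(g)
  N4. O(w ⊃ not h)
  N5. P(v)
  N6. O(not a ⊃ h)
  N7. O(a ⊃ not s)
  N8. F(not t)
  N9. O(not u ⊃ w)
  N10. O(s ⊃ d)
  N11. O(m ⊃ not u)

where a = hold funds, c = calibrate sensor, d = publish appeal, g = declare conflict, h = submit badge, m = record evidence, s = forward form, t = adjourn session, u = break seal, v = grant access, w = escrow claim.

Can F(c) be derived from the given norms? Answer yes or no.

No

Premise 2 is O(not c ⊃ t); even if O(t) held, inferring O(not c) would be affirming the consequent — invalid.
No other premise forces O(not c). An ideal world satisfying every premise can still have c true, so F(c) is not derivable.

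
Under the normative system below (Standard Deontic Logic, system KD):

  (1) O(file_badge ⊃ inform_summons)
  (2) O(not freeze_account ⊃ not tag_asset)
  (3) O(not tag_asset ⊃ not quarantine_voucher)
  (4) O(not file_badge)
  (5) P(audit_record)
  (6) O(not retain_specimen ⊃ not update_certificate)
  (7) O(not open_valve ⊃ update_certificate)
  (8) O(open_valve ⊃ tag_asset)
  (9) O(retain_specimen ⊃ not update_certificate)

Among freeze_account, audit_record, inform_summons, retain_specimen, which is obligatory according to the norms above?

freeze_account

Premises 6 and 9 are O(not retain_specimen ⊃ not update_certificate) and O(retain_specimen ⊃ not update_certificate); every ideal world satisfies not retain_specimen or retain_specimen, so in either case not update_certificate holds — hence O(not update_certificate).
Premise 7 is O(not open_valve ⊃ update_certificate); contrapositively O(not update_certificate ⊃ open_valve). Since O(not update_certificate) holds, K gives O(open_valve).
With premise 8, O(open_valve ⊃ tag_asset), the K-axiom yields O(tag_asset).
The contrapositive of premise 2 (O(not freeze_account ⊃ not tag_asset)) is O(tag_asset ⊃ freeze_account), and O(tag_asset) is already established, so O(freeze_account).
So O(freeze_account) holds — freeze_account is obligatory. None of the other listed options is made obligatory by any chain of premises.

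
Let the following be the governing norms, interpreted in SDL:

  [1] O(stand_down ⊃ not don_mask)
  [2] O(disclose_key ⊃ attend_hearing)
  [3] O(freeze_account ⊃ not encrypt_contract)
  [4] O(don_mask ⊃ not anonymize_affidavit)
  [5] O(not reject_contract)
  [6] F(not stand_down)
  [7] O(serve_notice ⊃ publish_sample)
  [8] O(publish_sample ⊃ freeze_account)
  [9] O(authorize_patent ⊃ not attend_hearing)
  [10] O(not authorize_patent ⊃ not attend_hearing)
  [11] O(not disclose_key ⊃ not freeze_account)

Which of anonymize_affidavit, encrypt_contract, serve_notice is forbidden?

Premises 10 and 9 are O(not authorize_patent ⊃ not attend_hearing) and O(authorize_patent ⊃ not attend_hearing); every ideal world satisfies not authorize_patent or authorize_patent, so in either case not attend_hearing holds — hence O(not attend_hearing).
The contrapositive of premise 2 (O(disclose_key ⊃ attend_hearing)) is O(not attend_hearing ⊃ not disclose_key), and O(not attend_hearing) is already established, so O(not disclose_key).
Premise 11 is O(not disclose_key ⊃ not freeze_account); since O(not disclose_key), deontic closure gives O(not freeze_account).
The contrapositive of premise 8 (O(publish_sample ⊃ freeze_account)) is O(not freeze_account ⊃ not publish_sample), and O(not freeze_account) is already established, so O(not publish_sample).
The contrapositive of premise 7 (O(serve_notice ⊃ publish_sample)) is O(not publish_sample ⊃ not serve_notice), and O(not publish_sample) is already established, so O(not serve_notice).
So O(not serve_notice) holds, i.e. serve_notice is forbidden. None of the other listed options is forbidden under the premises.

serve_notice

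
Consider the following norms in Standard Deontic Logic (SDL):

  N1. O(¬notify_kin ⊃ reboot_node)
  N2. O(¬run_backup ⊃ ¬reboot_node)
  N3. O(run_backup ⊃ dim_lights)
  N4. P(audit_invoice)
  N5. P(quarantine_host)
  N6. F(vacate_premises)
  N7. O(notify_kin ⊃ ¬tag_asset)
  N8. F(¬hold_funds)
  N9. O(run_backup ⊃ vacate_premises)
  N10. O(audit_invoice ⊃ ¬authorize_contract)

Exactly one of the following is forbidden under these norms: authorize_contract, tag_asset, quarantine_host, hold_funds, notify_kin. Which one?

tag_asset

F(vacate_premises) at premise 6 means O(¬vacate_premises).
Premise 9 is O(run_backup ⊃ vacate_premises); contrapositively O(¬vacate_premises ⊃ ¬run_backup). Since O(¬vacate_premises) holds, K gives O(¬run_backup).
Applying K to premise 2 (O(¬run_backup ⊃ ¬reboot_node)) and O(¬run_backup) yields O(¬reboot_node).
Premise 1, O(¬notify_kin ⊃ reboot_node), contraposes to O(¬reboot_node ⊃ notify_kin); with O(¬reboot_node) we get O(notify_kin).
Applying K to premise 7 (O(notify_kin ⊃ ¬tag_asset)) and O(notify_kin) yields O(¬tag_asset).
So O(¬tag_asset) holds, i.e. tag_asset is forbidden. None of the other listed options is forbidden under the premises.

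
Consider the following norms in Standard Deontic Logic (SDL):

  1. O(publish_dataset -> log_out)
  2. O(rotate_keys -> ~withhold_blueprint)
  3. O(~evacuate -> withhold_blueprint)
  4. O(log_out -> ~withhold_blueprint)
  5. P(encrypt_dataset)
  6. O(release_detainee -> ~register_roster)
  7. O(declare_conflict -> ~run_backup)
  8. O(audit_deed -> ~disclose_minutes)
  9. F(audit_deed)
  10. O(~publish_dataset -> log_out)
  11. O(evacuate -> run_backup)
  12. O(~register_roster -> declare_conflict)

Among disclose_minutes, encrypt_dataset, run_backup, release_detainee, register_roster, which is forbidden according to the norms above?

release_detainee

By case analysis on ~publish_dataset: premise 10 gives O(~publish_dataset -> log_out) and premise 1 gives O(publish_dataset -> log_out), so O(log_out) either way.
Applying K to premise 4 (O(log_out -> ~withhold_blueprint)) and O(log_out) yields O(~withhold_blueprint).
Premise 3 is O(~evacuate -> withhold_blueprint); contrapositively O(~withhold_blueprint -> evacuate). Since O(~withhold_blueprint) holds, K gives O(evacuate).
From O(evacuate) and premise 11, O(evacuate -> run_backup), we obtain O(run_backup).
Premise 7, O(declare_conflict -> ~run_backup), contraposes to O(run_backup -> ~declare_conflict); with O(run_backup) we get O(~declare_conflict).
Premise 12, O(~register_roster -> declare_conflict), contraposes to O(~declare_conflict -> register_roster); with O(~declare_conflict) we get O(register_roster).
Premise 6, O(release_detainee -> ~register_roster), contraposes to O(register_roster -> ~release_detainee); with O(register_roster) we get O(~release_detainee).
So O(~release_detainee) holds, i.e. release_detainee is forbidden. None of the other listed options is forbidden under the premises.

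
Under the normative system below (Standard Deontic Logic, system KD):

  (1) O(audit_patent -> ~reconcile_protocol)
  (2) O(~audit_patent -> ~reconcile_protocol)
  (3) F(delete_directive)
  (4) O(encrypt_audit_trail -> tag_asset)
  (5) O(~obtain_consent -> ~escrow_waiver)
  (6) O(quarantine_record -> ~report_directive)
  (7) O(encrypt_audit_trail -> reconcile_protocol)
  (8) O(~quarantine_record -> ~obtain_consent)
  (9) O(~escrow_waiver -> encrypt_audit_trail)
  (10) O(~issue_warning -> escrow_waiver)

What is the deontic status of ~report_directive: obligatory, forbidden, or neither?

By case analysis on audit_patent: premise 1 gives O(audit_patent -> ~reconcile_protocol) and premise 2 gives O(~audit_patent -> ~reconcile_protocol), so O(~reconcile_protocol) either way.
Premise 7 is O(encrypt_audit_trail -> reconcile_protocol); contrapositively O(~reconcile_protocol -> ~encrypt_audit_trail). Since O(~reconcile_protocol) holds, K gives O(~encrypt_audit_trail).
Premise 9, O(~escrow_waiver -> encrypt_audit_trail), contraposes to O(~encrypt_audit_trail -> escrow_waiver); with O(~encrypt_audit_trail) we get O(escrow_waiver).
The contrapositive of premise 5 (O(~obtain_consent -> ~escrow_waiver)) is O(escrow_waiver -> obtain_consent), and O(escrow_waiver) is already established, so O(obtain_consent).
Premise 8 is O(~quarantine_record -> ~obtain_consent); contrapositively O(obtain_consent -> quarantine_record). Since O(obtain_consent) holds, K gives O(quarantine_record).
With premise 6, O(quarantine_record -> ~report_directive), the K-axiom yields O(~report_directive).
Premises 3, 4, 10 do not contribute to this derivation.
Hence ~report_directive is obligatory.

Obligatory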